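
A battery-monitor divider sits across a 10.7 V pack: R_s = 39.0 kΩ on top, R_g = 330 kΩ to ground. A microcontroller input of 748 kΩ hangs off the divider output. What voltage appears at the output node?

V_out ≈ 9.14 V

The load sits in parallel with R_g: R_g‖R_L = (330 × 748) / (330 + 748) = 229.0 kΩ.
V_out = 10.7 × 229.0 / (39.0 + 229.0) = 10.7 × 229.0/268.0 = 9.14 V.
(Unloaded it would have been 9.57 V.)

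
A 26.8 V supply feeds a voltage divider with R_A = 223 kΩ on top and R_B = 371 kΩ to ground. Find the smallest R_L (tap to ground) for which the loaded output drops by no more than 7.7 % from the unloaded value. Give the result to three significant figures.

Output resistance R_th = R_A‖R_B = (223 × 371)/594.0 = 139.3 kΩ.
The fractional drop is R_th/(R_th + R_L); requiring this ≤ 0.0770 gives R_L ≥ R_th(1/0.0770 − 1) = 139.3 × 11.99 = 1.67 MΩ.

R_L(min) ≈ 1.67 MΩ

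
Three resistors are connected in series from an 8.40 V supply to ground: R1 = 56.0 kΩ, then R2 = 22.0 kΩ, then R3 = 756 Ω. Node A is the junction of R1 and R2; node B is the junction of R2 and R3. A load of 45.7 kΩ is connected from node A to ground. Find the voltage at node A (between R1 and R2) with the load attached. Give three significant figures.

Below node A the series string R2+R3 = 22760 Ω sits in parallel with the 45700 Ω load: 15190 Ω.
V_A = 8.40 × 15190/(56000 + 15190) = 1.79 V.

V ≈ 1.79 V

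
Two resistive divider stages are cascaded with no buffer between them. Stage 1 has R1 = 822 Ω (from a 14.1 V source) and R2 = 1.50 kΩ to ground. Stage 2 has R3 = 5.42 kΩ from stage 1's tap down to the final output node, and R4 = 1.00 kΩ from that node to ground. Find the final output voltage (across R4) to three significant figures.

V_out ≈ 1.31 V

Stage 2 presents R3+R4 = 6420 Ω as a load on stage 1's tap.
Stage 1's lower leg becomes R2‖(R3+R4) = 1216 Ω, so V_mid = 14.1 × 1216/2038 = 8.413 V.
Stage 2 is itself unloaded: V_out = V_mid × R4/(R3+R4) = 8.413 × 1000/6420 = 1.31 V.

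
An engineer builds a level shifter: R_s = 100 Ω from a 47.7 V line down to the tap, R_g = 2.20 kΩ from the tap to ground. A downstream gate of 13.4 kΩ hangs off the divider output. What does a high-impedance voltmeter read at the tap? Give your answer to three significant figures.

The load sits in parallel with R_g: R_g‖R_L = (2200 × 13400) / (2200 + 13400) = 1890 Ω.
V_out = 47.7 × 1890 / (100 + 1890) = 47.7 × 1890/1990 = 45.3 V.
(Unloaded it would have been 45.6 V.)

V_out ≈ 45.3 V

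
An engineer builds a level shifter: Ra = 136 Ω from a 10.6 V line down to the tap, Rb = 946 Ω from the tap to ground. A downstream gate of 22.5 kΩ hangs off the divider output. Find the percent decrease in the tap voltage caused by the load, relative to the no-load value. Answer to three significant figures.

0.526 %

The divider's output (Thévenin) resistance is Ra‖Rb = 118.9 Ω.
Fractional drop under load = R_th/(R_th + R_L) = 118.9 / (118.9 + 22500) = 0.005257.
So the output falls by 0.526 %.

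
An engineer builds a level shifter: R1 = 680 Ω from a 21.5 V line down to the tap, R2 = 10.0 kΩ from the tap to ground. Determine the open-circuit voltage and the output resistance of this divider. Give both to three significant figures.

V_th is the open-circuit tap voltage: 21.5 × 10000/(680 + 10000) = 20.1 V.
With the supply zeroed, R1 and R2 appear in parallel from the tap: R_th = R1‖R2 = (680 × 10000)/10680 = 637 Ω.

V_th = 20.1 V, R_th = 637 Ω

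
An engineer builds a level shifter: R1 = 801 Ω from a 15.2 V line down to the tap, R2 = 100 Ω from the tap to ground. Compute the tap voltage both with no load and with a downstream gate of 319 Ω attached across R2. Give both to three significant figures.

Open-circuit: V = 15.2 × 100/(801 + 100) = 1.69 V.
With the load, R2 becomes R2‖R_L = 76.13 Ω, so V = 15.2 × 76.13/877.1 = 1.32 V.

Unloaded: 1.69 V; loaded: 1.32 V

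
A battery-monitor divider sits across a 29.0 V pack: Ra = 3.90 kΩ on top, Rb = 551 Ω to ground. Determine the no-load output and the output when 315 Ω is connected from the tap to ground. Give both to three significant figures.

Unloaded: 3.59 V; loaded: 1.42 V

Open-circuit: V = 29.0 × 551/(3900 + 551) = 3.59 V.
With the load, Rb becomes Rb‖R_L = 200.4 Ω, so V = 29.0 × 200.4/4100 = 1.42 V.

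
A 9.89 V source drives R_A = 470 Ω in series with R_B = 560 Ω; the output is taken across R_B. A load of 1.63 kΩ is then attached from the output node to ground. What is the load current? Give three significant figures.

I_L ≈ 2.85 mA

R_B‖R_L = 416.8 Ω; V_out = 9.89 × 416.8/886.8 = 4.648 V.
I_L = V_out / R_L = 4.648 / 1.63 kΩ = 2.85 mA.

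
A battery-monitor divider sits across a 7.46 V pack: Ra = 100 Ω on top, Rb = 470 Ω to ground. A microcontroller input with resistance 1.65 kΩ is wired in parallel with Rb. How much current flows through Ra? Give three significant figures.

I ≈ 16.0 mA

Rb‖R_L = 365.8 Ω, so the source sees Ra + Rb‖R_L = 465.8 Ω.
I = 7.46 V / 465.8 Ω = 16.0 mA.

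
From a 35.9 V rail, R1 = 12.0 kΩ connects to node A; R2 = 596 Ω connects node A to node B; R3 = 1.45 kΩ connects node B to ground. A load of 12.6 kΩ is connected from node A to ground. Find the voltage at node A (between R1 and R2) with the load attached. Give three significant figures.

Below node A the series string R2+R3 = 2046 Ω sits in parallel with the 12600 Ω load: 1760 Ω.
V_A = 35.9 × 1760/(12000 + 1760) = 4.59 V.

V ≈ 4.59 V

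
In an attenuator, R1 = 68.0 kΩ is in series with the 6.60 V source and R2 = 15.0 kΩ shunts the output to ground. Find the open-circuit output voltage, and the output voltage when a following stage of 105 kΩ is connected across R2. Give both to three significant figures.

Unloaded: 1.19 V; loaded: 1.07 V

Open-circuit: V = 6.60 × 15.0/(68.0 + 15.0) = 1.19 V.
With the load, R2 becomes R2‖R_L = 13.12 kΩ, so V = 6.60 × 13.12/81.12 = 1.07 V.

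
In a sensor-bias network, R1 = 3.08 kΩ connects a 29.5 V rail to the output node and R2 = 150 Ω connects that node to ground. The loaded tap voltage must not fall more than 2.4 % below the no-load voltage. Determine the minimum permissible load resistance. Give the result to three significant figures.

Output resistance R_th = R1‖R2 = (3080 × 150)/3230 = 143.0 Ω.
The fractional drop is R_th/(R_th + R_L); requiring this ≤ 0.0240 gives R_L ≥ R_th(1/0.0240 − 1) = 143.0 × 40.67 = 5.82 kΩ.

R_L(min) ≈ 5.82 kΩ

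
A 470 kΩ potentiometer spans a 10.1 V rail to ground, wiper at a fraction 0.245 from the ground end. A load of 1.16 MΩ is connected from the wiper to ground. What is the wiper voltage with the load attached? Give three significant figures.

The wiper splits the pot into (1−α)R = 354.9 kΩ above and αR = 115.2 kΩ below.
Lower section ‖ load = 104.8 kΩ.
V_wiper = 10.1 × 104.8/(354.9 + 104.8) = 2.30 V.

V ≈ 2.30 V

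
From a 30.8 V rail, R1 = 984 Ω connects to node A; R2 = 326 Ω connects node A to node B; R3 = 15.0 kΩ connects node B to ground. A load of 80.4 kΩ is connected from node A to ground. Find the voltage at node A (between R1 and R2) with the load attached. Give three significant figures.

V ≈ 28.6 V

Below node A the series string R2+R3 = 15330 Ω sits in parallel with the 80400 Ω load: 12870 Ω.
V_A = 30.8 × 12870/(984 + 12870) = 28.6 V.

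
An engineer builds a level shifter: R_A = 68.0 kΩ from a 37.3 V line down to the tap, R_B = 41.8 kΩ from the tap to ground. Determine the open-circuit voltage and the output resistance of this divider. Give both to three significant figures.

V_th = 14.2 V, R_th = 25.9 kΩ

V_th is the open-circuit tap voltage: 37.3 × 41.8/(68.0 + 41.8) = 14.2 V.
With the supply zeroed, R_A and R_B appear in parallel from the tap: R_th = R_A‖R_B = (68.0 × 41.8)/109.8 = 25.9 kΩ.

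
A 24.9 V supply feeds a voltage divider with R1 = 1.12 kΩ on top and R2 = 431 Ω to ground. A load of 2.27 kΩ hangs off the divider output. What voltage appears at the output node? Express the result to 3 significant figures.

The load sits in parallel with R2: R2‖R_L = (431 × 2270) / (431 + 2270) = 362.2 Ω.
V_out = 24.9 × 362.2 / (1120 + 362.2) = 24.9 × 362.2/1482 = 6.09 V.

V_out ≈ 6.09 V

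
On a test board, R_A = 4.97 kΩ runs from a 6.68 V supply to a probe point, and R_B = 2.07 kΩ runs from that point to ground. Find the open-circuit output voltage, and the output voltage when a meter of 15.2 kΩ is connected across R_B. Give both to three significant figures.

Open-circuit: V = 6.68 × 2.07/(4.97 + 2.07) = 1.96 V.
With the load, R_B becomes R_B‖R_L = 1.822 kΩ, so V = 6.68 × 1.822/6.792 = 1.79 V.

Unloaded: 1.96 V; loaded: 1.79 V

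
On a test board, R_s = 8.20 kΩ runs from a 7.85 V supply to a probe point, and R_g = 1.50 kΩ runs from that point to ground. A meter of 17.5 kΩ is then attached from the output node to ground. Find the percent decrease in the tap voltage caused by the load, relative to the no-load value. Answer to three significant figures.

The divider's output (Thévenin) resistance is R_s‖R_g = 1.268 kΩ.
Fractional drop under load = R_th/(R_th + R_L) = 1.268 / (1.268 + 17.5) = 0.06756.
So the output falls by 6.76 %.

6.76 %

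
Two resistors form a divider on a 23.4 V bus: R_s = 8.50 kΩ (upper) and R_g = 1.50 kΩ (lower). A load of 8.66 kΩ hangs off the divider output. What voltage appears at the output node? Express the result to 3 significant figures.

The load sits in parallel with R_g: R_g‖R_L = (1.50 × 8.66) / (1.50 + 8.66) = 1.279 kΩ.
V_out = 23.4 × 1.279 / (8.50 + 1.279) = 23.4 × 1.279/9.779 = 3.06 V.

V_out ≈ 3.06 V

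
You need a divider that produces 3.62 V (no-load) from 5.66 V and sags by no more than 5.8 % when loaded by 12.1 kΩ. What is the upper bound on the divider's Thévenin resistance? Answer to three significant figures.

R_th ≤ 745 Ω

Loading drop = R_th/(R_th + R_L) ≤ 0.0580, so R_th ≤ R_L · ε/(1−ε) = 12.1 kΩ × 0.0580/0.9420 = 745 Ω.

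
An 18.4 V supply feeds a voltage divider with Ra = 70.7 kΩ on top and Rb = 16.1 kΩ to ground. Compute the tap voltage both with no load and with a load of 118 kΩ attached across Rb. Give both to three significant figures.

Open-circuit: V = 18.4 × 16.1/(70.7 + 16.1) = 3.41 V.
With the load, Rb becomes Rb‖R_L = 14.17 kΩ, so V = 18.4 × 14.17/84.87 = 3.07 V.

Unloaded: 3.41 V; loaded: 3.07 V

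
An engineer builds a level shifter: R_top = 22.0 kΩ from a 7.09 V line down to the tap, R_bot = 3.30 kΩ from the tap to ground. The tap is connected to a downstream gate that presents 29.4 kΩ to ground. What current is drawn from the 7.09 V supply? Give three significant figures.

I ≈ 0.284 mA

R_bot‖R_L = 2.967 kΩ, so the source sees R_top + R_bot‖R_L = 24.97 kΩ.
I = 7.09 V / 24.97 kΩ = 0.284 mA.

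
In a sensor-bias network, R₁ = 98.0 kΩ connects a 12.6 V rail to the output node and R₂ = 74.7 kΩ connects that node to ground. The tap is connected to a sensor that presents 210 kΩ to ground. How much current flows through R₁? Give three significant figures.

R₂‖R_L = 55.10 kΩ, so the source sees R₁ + R₂‖R_L = 153.1 kΩ.
I = 12.6 V / 153.1 kΩ = 0.0823 mA.

I ≈ 0.0823 mA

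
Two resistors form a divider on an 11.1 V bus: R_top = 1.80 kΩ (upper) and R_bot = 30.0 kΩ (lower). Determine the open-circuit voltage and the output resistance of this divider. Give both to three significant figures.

V_th = 10.5 V, R_th = 1.70 kΩ

V_th is the open-circuit tap voltage: 11.1 × 30.0/(1.80 + 30.0) = 10.5 V.
With the supply zeroed, R_top and R_bot appear in parallel from the tap: R_th = R_top‖R_bot = (1.80 × 30.0)/31.80 = 1.70 kΩ.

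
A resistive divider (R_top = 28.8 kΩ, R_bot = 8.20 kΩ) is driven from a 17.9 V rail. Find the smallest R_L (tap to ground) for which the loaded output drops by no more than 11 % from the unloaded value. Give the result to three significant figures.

R_L(min) ≈ 51.6 kΩ

Output resistance R_th = R_top‖R_bot = (28.8 × 8.20)/37.00 = 6.383 kΩ.
The fractional drop is R_th/(R_th + R_L); requiring this ≤ 0.110 gives R_L ≥ R_th(1/0.110 − 1) = 6.383 × 8.091 = 51.6 kΩ.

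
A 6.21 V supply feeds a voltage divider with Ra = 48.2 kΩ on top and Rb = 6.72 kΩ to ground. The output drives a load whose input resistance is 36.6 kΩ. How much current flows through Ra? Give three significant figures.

I ≈ 0.115 mA

Rb‖R_L = 5.678 kΩ, so the source sees Ra + Rb‖R_L = 53.88 kΩ.
I = 6.21 V / 53.88 kΩ = 0.115 mA.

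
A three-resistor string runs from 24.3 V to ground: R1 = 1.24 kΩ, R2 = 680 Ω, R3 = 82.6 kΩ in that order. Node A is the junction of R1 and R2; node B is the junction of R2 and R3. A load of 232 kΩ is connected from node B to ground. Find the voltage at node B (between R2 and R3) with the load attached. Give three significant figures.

V ≈ 23.6 V

At node B, R3 is in parallel with the load: R3‖R_L = 60910 Ω.
Below node A the resistance is R2 + (R3‖R_L) = 61590 Ω, so V_A = 24.3 × 61590/62830 = 23.82 V.
Then V_B = V_A × (R3‖R_L)/(R2 + R3‖R_L) = 23.82 × 60910/61590 = 23.6 V.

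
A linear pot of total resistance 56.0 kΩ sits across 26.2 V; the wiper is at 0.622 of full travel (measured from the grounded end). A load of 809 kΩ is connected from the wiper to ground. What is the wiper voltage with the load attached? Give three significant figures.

The wiper splits the pot into (1−α)R = 21.17 kΩ above and αR = 34.83 kΩ below.
Lower section ‖ load = 33.39 kΩ.
V_wiper = 26.2 × 33.39/(21.17 + 33.39) = 16.0 V.

V ≈ 16.0 V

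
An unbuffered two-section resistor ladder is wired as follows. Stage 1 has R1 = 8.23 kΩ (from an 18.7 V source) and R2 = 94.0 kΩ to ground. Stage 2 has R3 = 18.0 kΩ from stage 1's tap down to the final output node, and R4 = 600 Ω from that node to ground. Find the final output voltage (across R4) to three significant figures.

V_out ≈ 0.394 V

Stage 2 presents R3+R4 = 18600 Ω as a load on stage 1's tap.
Stage 1's lower leg becomes R2‖(R3+R4) = 15530 Ω, so V_mid = 18.7 × 15530/23760 = 12.22 V.
Stage 2 is itself unloaded: V_out = V_mid × R4/(R3+R4) = 12.22 × 600/18600 = 0.394 V.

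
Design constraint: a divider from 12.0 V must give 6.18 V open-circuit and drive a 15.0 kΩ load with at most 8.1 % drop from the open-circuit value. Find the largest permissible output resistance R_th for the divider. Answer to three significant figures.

R_th ≤ 1.32 kΩ

Loading drop = R_th/(R_th + R_L) ≤ 0.0810, so R_th ≤ R_L · ε/(1−ε) = 15.0 kΩ × 0.0810/0.9190 = 1.32 kΩ.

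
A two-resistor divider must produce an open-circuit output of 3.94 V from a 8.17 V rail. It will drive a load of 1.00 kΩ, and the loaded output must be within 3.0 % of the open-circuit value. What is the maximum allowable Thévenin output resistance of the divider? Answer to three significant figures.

R_th ≤ 30.9 Ω

Loading drop = R_th/(R_th + R_L) ≤ 0.0300, so R_th ≤ R_L · ε/(1−ε) = 1.00 kΩ × 0.0300/0.9700 = 30.9 Ω.
(Any R1, R2 with R2/(R1+R2) = 0.482 and R1‖R2 ≤ 30.9 Ω will meet the spec.)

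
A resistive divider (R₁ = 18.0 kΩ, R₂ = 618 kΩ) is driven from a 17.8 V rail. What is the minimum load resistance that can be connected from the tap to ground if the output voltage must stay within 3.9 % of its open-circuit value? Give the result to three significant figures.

R_L(min) ≈ 431 kΩ

Output resistance R_th = R₁‖R₂ = (18.0 × 618)/636.0 = 17.49 kΩ.
The fractional drop is R_th/(R_th + R_L); requiring this ≤ 0.0390 gives R_L ≥ R_th(1/0.0390 − 1) = 17.49 × 24.64 = 431 kΩ.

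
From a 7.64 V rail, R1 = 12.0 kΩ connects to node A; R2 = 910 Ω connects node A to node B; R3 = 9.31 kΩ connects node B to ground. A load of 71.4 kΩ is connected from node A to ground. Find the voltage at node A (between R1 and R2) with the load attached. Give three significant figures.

V ≈ 3.26 V

Below node A the series string R2+R3 = 10220 Ω sits in parallel with the 71400 Ω load: 8940 Ω.
V_A = 7.64 × 8940/(12000 + 8940) = 3.26 V.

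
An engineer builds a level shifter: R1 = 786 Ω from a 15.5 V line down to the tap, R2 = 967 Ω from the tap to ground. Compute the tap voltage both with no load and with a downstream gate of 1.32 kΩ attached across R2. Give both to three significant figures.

Unloaded: 8.55 V; loaded: 6.44 V

Open-circuit: V = 15.5 × 967/(786 + 967) = 8.55 V.
With the load, R2 becomes R2‖R_L = 558.1 Ω, so V = 15.5 × 558.1/1344 = 6.44 V.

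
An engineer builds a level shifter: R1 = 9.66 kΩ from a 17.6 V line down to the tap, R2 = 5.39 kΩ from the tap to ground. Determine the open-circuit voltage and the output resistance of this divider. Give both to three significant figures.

V_th = 6.30 V, R_th = 3.46 kΩ

V_th is the open-circuit tap voltage: 17.6 × 5.39/(9.66 + 5.39) = 6.30 V.
With the supply zeroed, R1 and R2 appear in parallel from the tap: R_th = R1‖R2 = (9.66 × 5.39)/15.05 = 3.46 kΩ.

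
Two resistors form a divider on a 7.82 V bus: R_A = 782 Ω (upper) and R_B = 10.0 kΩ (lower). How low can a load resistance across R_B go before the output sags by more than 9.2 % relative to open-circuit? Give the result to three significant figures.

R_L(min) ≈ 7.16 kΩ

Output resistance R_th = R_A‖R_B = (782 × 10000)/10780 = 725.3 Ω.
The fractional drop is R_th/(R_th + R_L); requiring this ≤ 0.0920 gives R_L ≥ R_th(1/0.0920 − 1) = 725.3 × 9.870 = 7.16 kΩ.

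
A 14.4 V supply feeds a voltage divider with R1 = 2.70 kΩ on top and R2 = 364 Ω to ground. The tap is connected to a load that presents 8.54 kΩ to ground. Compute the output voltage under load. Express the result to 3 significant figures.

The load sits in parallel with R2: R2‖R_L = (364 × 8540) / (364 + 8540) = 349.1 Ω.
V_out = 14.4 × 349.1 / (2700 + 349.1) = 14.4 × 349.1/3049 = 1.65 V.
(Unloaded it would have been 1.71 V.)

V_out ≈ 1.65 V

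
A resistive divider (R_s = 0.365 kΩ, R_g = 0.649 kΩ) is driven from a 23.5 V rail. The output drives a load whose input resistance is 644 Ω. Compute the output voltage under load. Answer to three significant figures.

The load sits in parallel with R_g: R_g‖R_L = (649 × 644) / (649 + 644) = 323.2 Ω.
V_out = 23.5 × 323.2 / (365 + 323.2) = 23.5 × 323.2/688.2 = 11.0 V.
(Unloaded it would have been 15.0 V.)

V_out ≈ 11.0 V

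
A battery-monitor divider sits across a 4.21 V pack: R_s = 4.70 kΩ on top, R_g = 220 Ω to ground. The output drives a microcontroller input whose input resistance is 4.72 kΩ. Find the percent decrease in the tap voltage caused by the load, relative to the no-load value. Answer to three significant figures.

The divider's output (Thévenin) resistance is R_s‖R_g = 210.2 Ω.
Fractional drop under load = R_th/(R_th + R_L) = 210.2 / (210.2 + 4720) = 0.04263.
So the output falls by 4.26 %.

4.26 %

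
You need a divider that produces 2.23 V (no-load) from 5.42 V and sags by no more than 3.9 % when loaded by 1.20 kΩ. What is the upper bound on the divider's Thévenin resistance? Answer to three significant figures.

Loading drop = R_th/(R_th + R_L) ≤ 0.0390, so R_th ≤ R_L · ε/(1−ε) = 1.20 kΩ × 0.0390/0.9610 = 48.7 Ω.
(Any R1, R2 with R2/(R1+R2) = 0.411 and R1‖R2 ≤ 48.7 Ω will meet the spec.)

R_th ≤ 48.7 Ω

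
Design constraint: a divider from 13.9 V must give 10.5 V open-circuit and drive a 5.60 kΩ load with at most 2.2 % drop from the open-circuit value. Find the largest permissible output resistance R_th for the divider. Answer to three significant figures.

R_th ≤ 126 Ω

Loading drop = R_th/(R_th + R_L) ≤ 0.0220, so R_th ≤ R_L · ε/(1−ε) = 5.60 kΩ × 0.0220/0.9780 = 126 Ω.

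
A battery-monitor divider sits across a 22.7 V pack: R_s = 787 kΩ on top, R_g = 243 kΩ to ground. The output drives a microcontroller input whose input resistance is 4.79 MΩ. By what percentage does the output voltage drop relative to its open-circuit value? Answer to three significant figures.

3.73 %

The divider's output (Thévenin) resistance is R_s‖R_g = 185.7 kΩ.
Fractional drop under load = R_th/(R_th + R_L) = 185.7 / (185.7 + 4790) = 0.03732.
So the output falls by 3.73 %.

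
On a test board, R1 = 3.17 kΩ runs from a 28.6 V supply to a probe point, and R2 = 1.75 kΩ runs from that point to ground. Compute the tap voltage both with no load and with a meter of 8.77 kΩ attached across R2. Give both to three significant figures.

Unloaded: 10.2 V; loaded: 9.01 V

Open-circuit: V = 28.6 × 1.75/(3.17 + 1.75) = 10.2 V.
With the load, R2 becomes R2‖R_L = 1.459 kΩ, so V = 28.6 × 1.459/4.629 = 9.01 V.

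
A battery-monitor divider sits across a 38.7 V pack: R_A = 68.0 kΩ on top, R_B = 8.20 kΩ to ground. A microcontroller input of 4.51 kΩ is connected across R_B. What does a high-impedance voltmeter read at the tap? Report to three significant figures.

V_out ≈ 1.59 V

The load sits in parallel with R_B: R_B‖R_L = (8.20 × 4.51) / (8.20 + 4.51) = 2.910 kΩ.
V_out = 38.7 × 2.910 / (68.0 + 2.910) = 38.7 × 2.910/70.91 = 1.59 V.
(Unloaded it would have been 4.16 V.)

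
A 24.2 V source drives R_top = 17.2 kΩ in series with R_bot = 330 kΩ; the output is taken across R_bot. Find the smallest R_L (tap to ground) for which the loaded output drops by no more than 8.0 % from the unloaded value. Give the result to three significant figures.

Output resistance R_th = R_top‖R_bot = (17.2 × 330)/347.2 = 16.35 kΩ.
The fractional drop is R_th/(R_th + R_L); requiring this ≤ 0.0800 gives R_L ≥ R_th(1/0.0800 − 1) = 16.35 × 11.50 = 188 kΩ.

R_L(min) ≈ 188 kΩ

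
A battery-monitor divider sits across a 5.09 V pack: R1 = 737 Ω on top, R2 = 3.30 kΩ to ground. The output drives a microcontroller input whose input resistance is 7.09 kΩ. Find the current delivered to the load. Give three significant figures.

R2‖R_L = 2252 Ω; V_out = 5.09 × 2252/2989 = 3.835 V.
I_L = V_out / R_L = 3.835 / 7.09 kΩ = 0.541 mA.

I_L ≈ 0.541 mA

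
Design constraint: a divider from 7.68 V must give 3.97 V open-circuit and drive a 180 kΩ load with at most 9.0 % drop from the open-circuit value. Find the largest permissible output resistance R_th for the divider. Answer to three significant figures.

R_th ≤ 17.8 kΩ

Loading drop = R_th/(R_th + R_L) ≤ 0.0900, so R_th ≤ R_L · ε/(1−ε) = 180 kΩ × 0.0900/0.9100 = 17.8 kΩ.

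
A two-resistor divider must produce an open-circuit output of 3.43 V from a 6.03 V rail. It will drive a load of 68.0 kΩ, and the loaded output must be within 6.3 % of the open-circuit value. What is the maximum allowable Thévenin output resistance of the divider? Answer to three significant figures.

R_th ≤ 4.57 kΩ

Loading drop = R_th/(R_th + R_L) ≤ 0.0630, so R_th ≤ R_L · ε/(1−ε) = 68.0 kΩ × 0.0630/0.9370 = 4.57 kΩ.
(Any R1, R2 with R2/(R1+R2) = 0.569 and R1‖R2 ≤ 4.57 kΩ will meet the spec.)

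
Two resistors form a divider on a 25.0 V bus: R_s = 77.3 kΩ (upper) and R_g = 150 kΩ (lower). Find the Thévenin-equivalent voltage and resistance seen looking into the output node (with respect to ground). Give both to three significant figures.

V_th = 16.5 V, R_th = 51.0 kΩ

V_th is the open-circuit tap voltage: 25.0 × 150/(77.3 + 150) = 16.5 V.
With the supply zeroed, R_s and R_g appear in parallel from the tap: R_th = R_s‖R_g = (77.3 × 150)/227.3 = 51.0 kΩ.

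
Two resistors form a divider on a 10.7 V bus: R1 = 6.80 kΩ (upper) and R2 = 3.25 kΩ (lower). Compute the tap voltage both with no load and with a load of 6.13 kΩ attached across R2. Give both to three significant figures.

Open-circuit: V = 10.7 × 3.25/(6.80 + 3.25) = 3.46 V.
With the load, R2 becomes R2‖R_L = 2.124 kΩ, so V = 10.7 × 2.124/8.924 = 2.55 V.

Unloaded: 3.46 V; loaded: 2.55 V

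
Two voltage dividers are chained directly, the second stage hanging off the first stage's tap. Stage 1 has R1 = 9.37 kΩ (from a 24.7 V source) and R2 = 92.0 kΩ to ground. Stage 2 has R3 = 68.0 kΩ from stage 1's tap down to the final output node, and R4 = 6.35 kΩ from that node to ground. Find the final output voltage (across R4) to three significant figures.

Stage 2 presents R3+R4 = 74.35 kΩ as a load on stage 1's tap.
Stage 1's lower leg becomes R2‖(R3+R4) = 41.12 kΩ, so V_mid = 24.7 × 41.12/50.49 = 20.12 V.
Stage 2 is itself unloaded: V_out = V_mid × R4/(R3+R4) = 20.12 × 6.35/74.35 = 1.72 V.

V_out ≈ 1.72 V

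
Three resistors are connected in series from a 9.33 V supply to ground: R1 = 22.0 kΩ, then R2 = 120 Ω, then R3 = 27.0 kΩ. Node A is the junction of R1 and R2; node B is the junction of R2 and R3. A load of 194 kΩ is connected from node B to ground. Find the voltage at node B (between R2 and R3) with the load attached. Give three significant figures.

V ≈ 4.83 V

At node B, R3 is in parallel with the load: R3‖R_L = 23700 Ω.
Below node A the resistance is R2 + (R3‖R_L) = 23820 Ω, so V_A = 9.33 × 23820/45820 = 4.850 V.
Then V_B = V_A × (R3‖R_L)/(R2 + R3‖R_L) = 4.850 × 23700/23820 = 4.83 V.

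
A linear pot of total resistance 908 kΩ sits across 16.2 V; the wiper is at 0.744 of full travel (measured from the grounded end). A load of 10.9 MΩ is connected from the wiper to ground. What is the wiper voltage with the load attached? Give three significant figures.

The wiper splits the pot into (1−α)R = 232.4 kΩ above and αR = 675.6 kΩ below.
Lower section ‖ load = 636.1 kΩ.
V_wiper = 16.2 × 636.1/(232.4 + 636.1) = 11.9 V.

V ≈ 11.9 V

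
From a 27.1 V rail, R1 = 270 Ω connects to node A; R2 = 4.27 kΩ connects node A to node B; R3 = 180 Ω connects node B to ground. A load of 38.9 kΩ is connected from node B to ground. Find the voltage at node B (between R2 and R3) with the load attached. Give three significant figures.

V ≈ 1.03 V

At node B, R3 is in parallel with the load: R3‖R_L = 179.2 Ω.
Below node A the resistance is R2 + (R3‖R_L) = 4449 Ω, so V_A = 27.1 × 4449/4719 = 25.55 V.
Then V_B = V_A × (R3‖R_L)/(R2 + R3‖R_L) = 25.55 × 179.2/4449 = 1.03 V.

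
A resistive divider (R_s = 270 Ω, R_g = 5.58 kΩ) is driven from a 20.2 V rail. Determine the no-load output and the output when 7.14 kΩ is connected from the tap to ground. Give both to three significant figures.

Unloaded: 19.3 V; loaded: 18.6 V

Open-circuit: V = 20.2 × 5580/(270 + 5580) = 19.3 V.
With the load, R_g becomes R_g‖R_L = 3132 Ω, so V = 20.2 × 3132/3402 = 18.6 V.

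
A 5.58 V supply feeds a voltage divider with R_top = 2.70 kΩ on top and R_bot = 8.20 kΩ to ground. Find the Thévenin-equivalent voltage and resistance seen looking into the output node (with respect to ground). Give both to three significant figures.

V_th is the open-circuit tap voltage: 5.58 × 8.20/(2.70 + 8.20) = 4.20 V.
With the supply zeroed, R_top and R_bot appear in parallel from the tap: R_th = R_top‖R_bot = (2.70 × 8.20)/10.90 = 2.03 kΩ.

V_th = 4.20 V, R_th = 2.03 kΩ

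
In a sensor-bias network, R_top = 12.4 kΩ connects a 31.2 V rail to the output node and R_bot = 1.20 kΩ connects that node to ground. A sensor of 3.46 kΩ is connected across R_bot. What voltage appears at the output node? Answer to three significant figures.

V_out ≈ 2.09 V

The load sits in parallel with R_bot: R_bot‖R_L = (1.20 × 3.46) / (1.20 + 3.46) = 0.8910 kΩ.
V_out = 31.2 × 0.8910 / (12.4 + 0.8910) = 31.2 × 0.8910/13.29 = 2.09 V.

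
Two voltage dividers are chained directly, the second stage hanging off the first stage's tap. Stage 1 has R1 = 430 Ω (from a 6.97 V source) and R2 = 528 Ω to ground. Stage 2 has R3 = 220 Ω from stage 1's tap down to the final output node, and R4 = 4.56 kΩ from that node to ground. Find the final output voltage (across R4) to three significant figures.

Stage 2 presents R3+R4 = 4780 Ω as a load on stage 1's tap.
Stage 1's lower leg becomes R2‖(R3+R4) = 475.5 Ω, so V_mid = 6.97 × 475.5/905.5 = 3.660 V.
Stage 2 is itself unloaded: V_out = V_mid × R4/(R3+R4) = 3.660 × 4560/4780 = 3.49 V.

V_out ≈ 3.49 V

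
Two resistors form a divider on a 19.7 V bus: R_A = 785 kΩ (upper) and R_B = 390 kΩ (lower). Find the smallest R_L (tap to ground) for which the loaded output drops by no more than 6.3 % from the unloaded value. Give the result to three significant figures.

R_L(min) ≈ 3.88 MΩ

Output resistance R_th = R_A‖R_B = (785 × 390)/1175 = 260.6 kΩ.
The fractional drop is R_th/(R_th + R_L); requiring this ≤ 0.0630 gives R_L ≥ R_th(1/0.0630 − 1) = 260.6 × 14.87 = 3.88 MΩ.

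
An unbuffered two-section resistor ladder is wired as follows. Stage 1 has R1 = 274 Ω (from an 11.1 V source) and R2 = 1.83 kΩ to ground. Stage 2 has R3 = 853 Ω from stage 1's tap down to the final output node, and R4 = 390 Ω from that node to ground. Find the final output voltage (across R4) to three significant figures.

Stage 2 presents R3+R4 = 1243 Ω as a load on stage 1's tap.
Stage 1's lower leg becomes R2‖(R3+R4) = 740.2 Ω, so V_mid = 11.1 × 740.2/1014 = 8.101 V.
Stage 2 is itself unloaded: V_out = V_mid × R4/(R3+R4) = 8.101 × 390/1243 = 2.54 V.

V_out ≈ 2.54 V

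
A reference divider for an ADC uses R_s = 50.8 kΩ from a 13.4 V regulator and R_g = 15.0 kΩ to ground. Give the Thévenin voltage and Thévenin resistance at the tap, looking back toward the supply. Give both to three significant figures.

V_th is the open-circuit tap voltage: 13.4 × 15.0/(50.8 + 15.0) = 3.05 V.
With the supply zeroed, R_s and R_g appear in parallel from the tap: R_th = R_s‖R_g = (50.8 × 15.0)/65.80 = 11.6 kΩ.

V_th = 3.05 V, R_th = 11.6 kΩ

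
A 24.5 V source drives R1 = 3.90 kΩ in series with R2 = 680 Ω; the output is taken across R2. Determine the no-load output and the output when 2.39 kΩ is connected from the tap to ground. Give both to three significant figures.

Unloaded: 3.64 V; loaded: 2.93 V

Open-circuit: V = 24.5 × 680/(3900 + 680) = 3.64 V.
With the load, R2 becomes R2‖R_L = 529.4 Ω, so V = 24.5 × 529.4/4429 = 2.93 V.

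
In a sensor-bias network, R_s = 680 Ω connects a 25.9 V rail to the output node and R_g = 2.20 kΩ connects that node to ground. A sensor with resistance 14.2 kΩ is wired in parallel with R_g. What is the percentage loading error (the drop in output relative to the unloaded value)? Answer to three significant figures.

3.53 %

The divider's output (Thévenin) resistance is R_s‖R_g = 519.4 Ω.
Fractional drop under load = R_th/(R_th + R_L) = 519.4 / (519.4 + 14200) = 0.03529.
So the output falls by 3.53 %.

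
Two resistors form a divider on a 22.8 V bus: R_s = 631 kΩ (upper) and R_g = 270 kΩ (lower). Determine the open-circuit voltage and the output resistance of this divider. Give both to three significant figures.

V_th = 6.83 V, R_th = 189 kΩ

V_th is the open-circuit tap voltage: 22.8 × 270/(631 + 270) = 6.83 V.
With the supply zeroed, R_s and R_g appear in parallel from the tap: R_th = R_s‖R_g = (631 × 270)/901.0 = 189 kΩ.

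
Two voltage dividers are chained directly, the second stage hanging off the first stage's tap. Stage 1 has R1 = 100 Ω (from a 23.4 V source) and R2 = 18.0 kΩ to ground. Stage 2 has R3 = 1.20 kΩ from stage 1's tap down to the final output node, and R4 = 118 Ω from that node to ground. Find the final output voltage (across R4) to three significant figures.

Stage 2 presents R3+R4 = 1318 Ω as a load on stage 1's tap.
Stage 1's lower leg becomes R2‖(R3+R4) = 1228 Ω, so V_mid = 23.4 × 1228/1328 = 21.64 V.
Stage 2 is itself unloaded: V_out = V_mid × R4/(R3+R4) = 21.64 × 118/1318 = 1.94 V.

V_out ≈ 1.94 V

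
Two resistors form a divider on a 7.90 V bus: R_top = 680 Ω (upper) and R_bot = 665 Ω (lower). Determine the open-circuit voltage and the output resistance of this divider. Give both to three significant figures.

V_th = 3.91 V, R_th = 336 Ω

V_th is the open-circuit tap voltage: 7.90 × 665/(680 + 665) = 3.91 V.
With the supply zeroed, R_top and R_bot appear in parallel from the tap: R_th = R_top‖R_bot = (680 × 665)/1345 = 336 Ω.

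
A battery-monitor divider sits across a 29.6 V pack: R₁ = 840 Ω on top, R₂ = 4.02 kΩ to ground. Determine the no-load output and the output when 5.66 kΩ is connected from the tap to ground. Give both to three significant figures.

Open-circuit: V = 29.6 × 4020/(840 + 4020) = 24.5 V.
With the load, R₂ becomes R₂‖R_L = 2351 Ω, so V = 29.6 × 2351/3191 = 21.8 V.

Unloaded: 24.5 V; loaded: 21.8 V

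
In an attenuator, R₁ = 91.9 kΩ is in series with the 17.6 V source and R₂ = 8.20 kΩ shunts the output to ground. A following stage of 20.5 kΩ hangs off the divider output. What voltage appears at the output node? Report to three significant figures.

The load sits in parallel with R₂: R₂‖R_L = (8.20 × 20.5) / (8.20 + 20.5) = 5.857 kΩ.
V_out = 17.6 × 5.857 / (91.9 + 5.857) = 17.6 × 5.857/97.76 = 1.05 V.
(Unloaded it would have been 1.44 V.)

V_out ≈ 1.05 V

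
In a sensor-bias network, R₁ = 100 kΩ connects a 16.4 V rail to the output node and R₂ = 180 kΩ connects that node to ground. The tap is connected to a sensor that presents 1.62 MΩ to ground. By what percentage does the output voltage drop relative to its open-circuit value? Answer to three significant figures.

3.82 %

The divider's output (Thévenin) resistance is R₁‖R₂ = 64.29 kΩ.
Fractional drop under load = R_th/(R_th + R_L) = 64.29 / (64.29 + 1620) = 0.03817.
So the output falls by 3.82 %.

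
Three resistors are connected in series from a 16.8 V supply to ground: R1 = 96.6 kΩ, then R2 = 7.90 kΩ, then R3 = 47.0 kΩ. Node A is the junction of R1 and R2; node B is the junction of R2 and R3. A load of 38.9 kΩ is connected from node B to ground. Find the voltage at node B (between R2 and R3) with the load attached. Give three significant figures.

V ≈ 2.84 V

At node B, R3 is in parallel with the load: R3‖R_L = 21.28 kΩ.
Below node A the resistance is R2 + (R3‖R_L) = 29.18 kΩ, so V_A = 16.8 × 29.18/125.8 = 3.898 V.
Then V_B = V_A × (R3‖R_L)/(R2 + R3‖R_L) = 3.898 × 21.28/29.18 = 2.84 V.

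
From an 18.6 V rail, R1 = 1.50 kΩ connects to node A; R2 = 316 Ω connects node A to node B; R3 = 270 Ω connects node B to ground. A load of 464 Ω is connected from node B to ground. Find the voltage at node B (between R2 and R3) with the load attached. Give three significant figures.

At node B, R3 is in parallel with the load: R3‖R_L = 170.7 Ω.
Below node A the resistance is R2 + (R3‖R_L) = 486.7 Ω, so V_A = 18.6 × 486.7/1987 = 4.556 V.
Then V_B = V_A × (R3‖R_L)/(R2 + R3‖R_L) = 4.556 × 170.7/486.7 = 1.60 V.

V ≈ 1.60 V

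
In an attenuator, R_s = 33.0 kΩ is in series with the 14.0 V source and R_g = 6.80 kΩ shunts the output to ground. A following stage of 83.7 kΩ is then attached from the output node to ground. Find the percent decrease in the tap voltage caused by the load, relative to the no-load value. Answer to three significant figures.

The divider's output (Thévenin) resistance is R_s‖R_g = 5.638 kΩ.
Fractional drop under load = R_th/(R_th + R_L) = 5.638 / (5.638 + 83.7) = 0.06311.
So the output falls by 6.31 %.

6.31 %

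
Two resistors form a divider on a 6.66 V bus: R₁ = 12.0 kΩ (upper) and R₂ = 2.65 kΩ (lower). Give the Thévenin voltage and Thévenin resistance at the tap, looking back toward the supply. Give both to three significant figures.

V_th is the open-circuit tap voltage: 6.66 × 2.65/(12.0 + 2.65) = 1.20 V.
With the supply zeroed, R₁ and R₂ appear in parallel from the tap: R_th = R₁‖R₂ = (12.0 × 2.65)/14.65 = 2.17 kΩ.

V_th = 1.20 V, R_th = 2.17 kΩ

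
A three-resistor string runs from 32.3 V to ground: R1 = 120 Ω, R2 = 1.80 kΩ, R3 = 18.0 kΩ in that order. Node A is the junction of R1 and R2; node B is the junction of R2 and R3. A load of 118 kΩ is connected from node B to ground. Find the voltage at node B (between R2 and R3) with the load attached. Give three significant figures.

V ≈ 28.8 V

At node B, R3 is in parallel with the load: R3‖R_L = 15620 Ω.
Below node A the resistance is R2 + (R3‖R_L) = 17420 Ω, so V_A = 32.3 × 17420/17540 = 32.08 V.
Then V_B = V_A × (R3‖R_L)/(R2 + R3‖R_L) = 32.08 × 15620/17420 = 28.8 V.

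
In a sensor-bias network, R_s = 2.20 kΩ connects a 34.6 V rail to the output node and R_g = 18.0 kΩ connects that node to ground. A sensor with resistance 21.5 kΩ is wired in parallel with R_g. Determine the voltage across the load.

The load sits in parallel with R_g: R_g‖R_L = (18.0 × 21.5) / (18.0 + 21.5) = 9.797 kΩ.
V_out = 34.6 × 9.797 / (2.20 + 9.797) = 34.6 × 9.797/12.00 = 28.3 V.
(Unloaded it would have been 30.8 V.)

V_out ≈ 28.3 V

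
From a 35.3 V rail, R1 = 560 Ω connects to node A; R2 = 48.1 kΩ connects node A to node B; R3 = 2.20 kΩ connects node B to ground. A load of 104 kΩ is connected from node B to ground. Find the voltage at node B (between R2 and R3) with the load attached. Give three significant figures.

At node B, R3 is in parallel with the load: R3‖R_L = 2154 Ω.
Below node A the resistance is R2 + (R3‖R_L) = 50250 Ω, so V_A = 35.3 × 50250/50810 = 34.91 V.
Then V_B = V_A × (R3‖R_L)/(R2 + R3‖R_L) = 34.91 × 2154/50250 = 1.50 V.

V ≈ 1.50 V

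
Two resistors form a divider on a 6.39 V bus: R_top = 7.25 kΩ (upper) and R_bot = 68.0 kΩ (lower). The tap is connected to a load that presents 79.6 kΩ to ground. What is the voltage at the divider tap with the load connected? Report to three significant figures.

The load sits in parallel with R_bot: R_bot‖R_L = (68.0 × 79.6) / (68.0 + 79.6) = 36.67 kΩ.
V_out = 6.39 × 36.67 / (7.25 + 36.67) = 6.39 × 36.67/43.92 = 5.34 V.

V_out ≈ 5.34 V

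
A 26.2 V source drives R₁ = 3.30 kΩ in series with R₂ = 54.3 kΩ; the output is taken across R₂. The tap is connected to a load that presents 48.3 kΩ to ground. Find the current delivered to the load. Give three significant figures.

R₂‖R_L = 25.56 kΩ; V_out = 26.2 × 25.56/28.86 = 23.20 V.
I_L = V_out / R_L = 23.20 / 48.3 kΩ = 0.480 mA.

I_L ≈ 0.480 mA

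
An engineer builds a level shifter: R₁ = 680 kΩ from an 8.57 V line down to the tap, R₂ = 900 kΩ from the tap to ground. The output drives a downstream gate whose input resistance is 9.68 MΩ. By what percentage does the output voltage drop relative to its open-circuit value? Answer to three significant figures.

The divider's output (Thévenin) resistance is R₁‖R₂ = 387.3 kΩ.
Fractional drop under load = R_th/(R_th + R_L) = 387.3 / (387.3 + 9680) = 0.03848.
So the output falls by 3.85 %.

3.85 %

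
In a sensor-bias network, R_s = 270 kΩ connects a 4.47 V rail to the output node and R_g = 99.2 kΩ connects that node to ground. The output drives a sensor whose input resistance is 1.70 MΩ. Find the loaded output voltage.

V_out ≈ 1.15 V

The load sits in parallel with R_g: R_g‖R_L = (99.2 × 1700) / (99.2 + 1700) = 93.73 kΩ.
V_out = 4.47 × 93.73 / (270 + 93.73) = 4.47 × 93.73/363.7 = 1.15 V.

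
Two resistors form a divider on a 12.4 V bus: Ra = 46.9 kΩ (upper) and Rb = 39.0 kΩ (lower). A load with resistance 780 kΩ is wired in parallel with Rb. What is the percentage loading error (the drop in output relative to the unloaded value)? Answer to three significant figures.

The divider's output (Thévenin) resistance is Ra‖Rb = 21.29 kΩ.
Fractional drop under load = R_th/(R_th + R_L) = 21.29 / (21.29 + 780) = 0.02657.
So the output falls by 2.66 %.

2.66 %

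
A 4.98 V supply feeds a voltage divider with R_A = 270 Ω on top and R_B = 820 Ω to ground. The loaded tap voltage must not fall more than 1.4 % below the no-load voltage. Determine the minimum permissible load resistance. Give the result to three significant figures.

Output resistance R_th = R_A‖R_B = (270 × 820)/1090 = 203.1 Ω.
The fractional drop is R_th/(R_th + R_L); requiring this ≤ 0.0140 gives R_L ≥ R_th(1/0.0140 − 1) = 203.1 × 70.43 = 14.3 kΩ.

R_L(min) ≈ 14.3 kΩ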